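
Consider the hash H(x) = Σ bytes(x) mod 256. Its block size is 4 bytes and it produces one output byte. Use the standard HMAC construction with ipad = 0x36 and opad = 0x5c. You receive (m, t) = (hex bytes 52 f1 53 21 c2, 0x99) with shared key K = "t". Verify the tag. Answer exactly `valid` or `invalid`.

valid

Key "t" = 74 is 1 byte ≤ B = 4; zero-pad to 4 bytes: K' = 74 00 00 00.
K' ⊕ ipad = 42 36 36 36; K' ⊕ opad = 28 5c 5c 5c.
Inner hash: sum = 66+54+54+54+82+241+83+33+194 = 861; mod 256 = 93 → 5d.
Outer hash (recomputed tag): sum = 40+92+92+92+93 = 409; mod 256 = 153 → 99.
Recomputed tag = 99; claimed = 99 → match.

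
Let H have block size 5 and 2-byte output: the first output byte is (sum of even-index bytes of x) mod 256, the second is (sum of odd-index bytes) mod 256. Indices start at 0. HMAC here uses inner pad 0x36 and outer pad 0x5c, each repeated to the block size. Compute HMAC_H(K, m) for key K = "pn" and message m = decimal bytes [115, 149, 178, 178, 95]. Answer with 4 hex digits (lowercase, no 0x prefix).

Key "pn" = 70 6e is 2 bytes ≤ B = 5; zero-pad to 5 bytes: K' = 70 6e 00 00 00.
K' ⊕ ipad = 46 58 36 36 36.  K' ⊕ opad = 2c 32 5c 5c 5c.
Inner input = (K'⊕ipad) ∥ m = 46 58 36 36 36 ∥ 73 95 b2 b2 5f.
Inner hash: even-index sum = 505 mod 256 = 249; odd-index sum = 530 mod 256 = 18 → f9 12.
Outer input = (K'⊕opad) ∥ inner = 2c 32 5c 5c 5c ∥ f9 12.
Outer hash (tag): even-index sum = 246 mod 256 = 246; odd-index sum = 391 mod 256 = 135 → f6 87.

f687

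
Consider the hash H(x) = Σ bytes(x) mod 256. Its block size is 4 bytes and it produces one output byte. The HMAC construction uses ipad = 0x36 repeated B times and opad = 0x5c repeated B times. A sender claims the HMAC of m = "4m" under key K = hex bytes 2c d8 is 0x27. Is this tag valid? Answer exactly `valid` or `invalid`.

Key hex bytes 2c d8 is 2 bytes ≤ B = 4; zero-pad to 4 bytes: K' = 2c d8 00 00.
K' ⊕ ipad = 1a ee 36 36; K' ⊕ opad = 70 84 5c 5c.
Inner hash: sum = 26+238+54+54+52+109 = 533; mod 256 = 21 → 15.
Outer hash (recomputed tag): sum = 112+132+92+92+21 = 449; mod 256 = 193 → c1.
Recomputed tag = c1; claimed = 27 → mismatch.

invalid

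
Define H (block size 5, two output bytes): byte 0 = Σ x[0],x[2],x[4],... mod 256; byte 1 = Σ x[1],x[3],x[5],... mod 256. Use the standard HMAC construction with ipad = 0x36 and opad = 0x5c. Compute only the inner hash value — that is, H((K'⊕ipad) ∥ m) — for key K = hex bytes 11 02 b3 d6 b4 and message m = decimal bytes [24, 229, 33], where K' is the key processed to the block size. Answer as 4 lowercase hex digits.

Key hex bytes 11 02 b3 d6 b4 is exactly B = 5 bytes: K' = 11 02 b3 d6 b4.
K' ⊕ ipad = 27 34 85 e0 82.
Inner input = 27 34 85 e0 82 ∥ 18 e5 21.
Inner hash: even-index sum = 531 mod 256 = 19; odd-index sum = 333 mod 256 = 77 → 13 4d.

134d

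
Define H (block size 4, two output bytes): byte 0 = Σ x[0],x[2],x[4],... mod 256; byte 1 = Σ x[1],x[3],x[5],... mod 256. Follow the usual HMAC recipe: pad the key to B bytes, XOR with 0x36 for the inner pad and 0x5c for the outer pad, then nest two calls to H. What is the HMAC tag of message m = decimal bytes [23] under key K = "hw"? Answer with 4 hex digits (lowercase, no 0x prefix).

Key "hw" = 68 77 is 2 bytes ≤ B = 4; zero-pad to 4 bytes: K' = 68 77 00 00.
K' ⊕ ipad = 5e 41 36 36.  K' ⊕ opad = 34 2b 5c 5c.
Inner input = (K'⊕ipad) ∥ m = 5e 41 36 36 ∥ 17.
Inner hash: even-index sum = 171 mod 256 = 171; odd-index sum = 119 mod 256 = 119 → ab 77.
Outer input = (K'⊕opad) ∥ inner = 34 2b 5c 5c ∥ ab 77.
Outer hash (tag): even-index sum = 315 mod 256 = 59; odd-index sum = 254 mod 256 = 254 → 3b fe.

3bfe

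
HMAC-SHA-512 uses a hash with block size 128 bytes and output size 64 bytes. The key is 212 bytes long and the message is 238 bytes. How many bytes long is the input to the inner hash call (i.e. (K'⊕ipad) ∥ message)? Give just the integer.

Key is 212 > 128 bytes, so it is hashed to 64 bytes then zero-padded to 128: |K'| = 128.
Inner input = (K'⊕ipad) ∥ m → 128 + 238 = 366 bytes.

366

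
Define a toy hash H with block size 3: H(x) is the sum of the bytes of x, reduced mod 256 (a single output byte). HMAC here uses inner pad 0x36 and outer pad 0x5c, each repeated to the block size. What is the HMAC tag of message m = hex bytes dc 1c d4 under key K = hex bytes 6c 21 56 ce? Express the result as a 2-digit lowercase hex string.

64

Key hex bytes 6c 21 56 ce is 4 bytes > B = 3, so hash it first: H(key) = b1, then zero-pad to 3 bytes: K' = b1 00 00.
K' ⊕ ipad = 87 36 36.  K' ⊕ opad = ed 5c 5c.
Inner input = (K'⊕ipad) ∥ m = 87 36 36 ∥ dc 1c d4.
Inner hash: sum = 135+54+54+220+28+212 = 703; mod 256 = 191 → bf.
Outer input = (K'⊕opad) ∥ inner = ed 5c 5c ∥ bf.
Outer hash (tag): sum = 237+92+92+191 = 612; mod 256 = 100 → 64.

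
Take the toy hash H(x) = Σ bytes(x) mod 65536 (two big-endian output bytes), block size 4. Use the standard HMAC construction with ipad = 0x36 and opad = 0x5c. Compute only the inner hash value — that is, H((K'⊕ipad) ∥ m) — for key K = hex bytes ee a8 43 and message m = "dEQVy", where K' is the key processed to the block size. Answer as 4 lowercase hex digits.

03ea

Key hex bytes ee a8 43 is 3 bytes ≤ B = 4; zero-pad to 4 bytes: K' = ee a8 43 00.
K' ⊕ ipad = d8 9e 75 36.
Inner input = d8 9e 75 36 ∥ 64 45 51 56 79.
Inner hash: sum = 216+158+117+54+100+69+81+86+121 = 1002 → 03 ea.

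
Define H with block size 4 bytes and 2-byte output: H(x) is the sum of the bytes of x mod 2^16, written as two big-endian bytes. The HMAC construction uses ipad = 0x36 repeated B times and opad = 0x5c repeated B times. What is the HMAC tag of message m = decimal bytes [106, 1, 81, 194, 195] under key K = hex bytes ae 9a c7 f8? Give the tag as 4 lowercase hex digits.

0340

Key hex bytes ae 9a c7 f8 is exactly B = 4 bytes: K' = ae 9a c7 f8.
K' ⊕ ipad = 98 ac f1 ce.  K' ⊕ opad = f2 c6 9b a4.
Inner input = (K'⊕ipad) ∥ m = 98 ac f1 ce ∥ 6a 01 51 c2 c3.
Inner hash: sum = 152+172+241+206+106+1+81+194+195 = 1348 → 05 44.
Outer input = (K'⊕opad) ∥ inner = f2 c6 9b a4 ∥ 05 44.
Outer hash (tag): sum = 242+198+155+164+5+68 = 832 → 03 40.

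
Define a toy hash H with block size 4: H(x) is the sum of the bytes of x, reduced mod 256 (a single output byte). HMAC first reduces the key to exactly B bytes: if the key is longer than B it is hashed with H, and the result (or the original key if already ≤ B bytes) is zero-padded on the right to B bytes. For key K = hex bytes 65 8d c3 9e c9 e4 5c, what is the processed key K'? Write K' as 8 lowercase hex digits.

5c000000

|K| = 7 > B = 4, so first hash the key.
H(K): sum = 101+141+195+158+201+228+92 = 1116; mod 256 = 92 → 5c.
Zero-pad H(K) = 5c to 4 bytes: K' = 5c 00 00 00.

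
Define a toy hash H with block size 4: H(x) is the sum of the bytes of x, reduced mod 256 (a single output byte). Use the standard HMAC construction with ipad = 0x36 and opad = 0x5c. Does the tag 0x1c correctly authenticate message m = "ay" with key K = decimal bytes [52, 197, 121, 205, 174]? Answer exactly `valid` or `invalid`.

valid

Key decimal bytes [52, 197, 121, 205, 174] = 34 c5 79 cd ae is 5 bytes > B = 4, so hash it first: H(key) = ed, then zero-pad to 4 bytes: K' = ed 00 00 00.
K' ⊕ ipad = db 36 36 36; K' ⊕ opad = b1 5c 5c 5c.
Inner hash: sum = 219+54+54+54+97+121 = 599; mod 256 = 87 → 57.
Outer hash (recomputed tag): sum = 177+92+92+92+87 = 540; mod 256 = 28 → 1c.
Recomputed tag = 1c; claimed = 1c → match.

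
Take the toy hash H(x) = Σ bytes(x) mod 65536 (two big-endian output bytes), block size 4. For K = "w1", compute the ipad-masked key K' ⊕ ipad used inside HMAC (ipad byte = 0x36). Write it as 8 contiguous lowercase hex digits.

Key "w1" = 77 31 is 2 bytes ≤ B = 4; zero-pad to 4 bytes: K' = 77 31 00 00.
XOR each byte with 0x36: 77⊕36=41, 31⊕36=07, 00⊕36=36, 00⊕36=36.

41073636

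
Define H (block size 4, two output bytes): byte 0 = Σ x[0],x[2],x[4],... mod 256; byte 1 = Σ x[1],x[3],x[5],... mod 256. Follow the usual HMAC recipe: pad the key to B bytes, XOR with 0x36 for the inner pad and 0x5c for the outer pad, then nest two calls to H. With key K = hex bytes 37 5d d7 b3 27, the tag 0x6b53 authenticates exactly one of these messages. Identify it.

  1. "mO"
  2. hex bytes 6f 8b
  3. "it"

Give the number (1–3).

Key hex bytes 37 5d d7 b3 27 is 5 bytes > B = 4, so hash it first: H(key) = 35 10, then zero-pad to 4 bytes: K' = 35 10 00 00.
K' ⊕ ipad = 03 26 36 36; K' ⊕ opad = 69 4c 5c 5c.
m1: inner = H(03 26 36 36 6d 4f) = a6 ab; tag = H(69 4c 5c 5c a6 ab) = 6b53 ← matches
m2: inner = H(03 26 36 36 6f 8b) = a8 e7; tag = H(69 4c 5c 5c a8 e7) = 6d8f
m3: inner = H(03 26 36 36 69 74) = a2 d0; tag = H(69 4c 5c 5c a2 d0) = 6778

1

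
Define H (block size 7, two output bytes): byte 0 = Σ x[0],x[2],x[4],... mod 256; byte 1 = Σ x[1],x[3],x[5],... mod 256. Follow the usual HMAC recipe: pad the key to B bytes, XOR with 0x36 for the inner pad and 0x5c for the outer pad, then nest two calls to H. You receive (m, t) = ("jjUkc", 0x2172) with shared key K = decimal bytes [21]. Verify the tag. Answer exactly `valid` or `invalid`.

Key decimal bytes [21] = 15 is 1 byte ≤ B = 7; zero-pad to 7 bytes: K' = 15 00 00 00 00 00 00.
K' ⊕ ipad = 23 36 36 36 36 36 36; K' ⊕ opad = 49 5c 5c 5c 5c 5c 5c.
Inner hash: even-index sum = 410 mod 256 = 154; odd-index sum = 452 mod 256 = 196 → 9a c4.
Outer hash (recomputed tag): even-index sum = 545 mod 256 = 33; odd-index sum = 430 mod 256 = 174 → 21 ae.
Recomputed tag = 21ae; claimed = 2172 → mismatch.

invalid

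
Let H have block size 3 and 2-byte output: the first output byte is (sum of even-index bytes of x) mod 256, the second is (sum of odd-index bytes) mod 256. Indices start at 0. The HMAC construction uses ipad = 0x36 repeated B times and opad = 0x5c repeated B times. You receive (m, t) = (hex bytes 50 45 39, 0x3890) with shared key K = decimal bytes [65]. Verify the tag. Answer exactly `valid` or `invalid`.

Key decimal bytes [65] = 41 is 1 byte ≤ B = 3; zero-pad to 3 bytes: K' = 41 00 00.
K' ⊕ ipad = 77 36 36; K' ⊕ opad = 1d 5c 5c.
Inner hash: even-index sum = 242 mod 256 = 242; odd-index sum = 191 mod 256 = 191 → f2 bf.
Outer hash (recomputed tag): even-index sum = 312 mod 256 = 56; odd-index sum = 334 mod 256 = 78 → 38 4e.
Recomputed tag = 384e; claimed = 3890 → mismatch.

invalid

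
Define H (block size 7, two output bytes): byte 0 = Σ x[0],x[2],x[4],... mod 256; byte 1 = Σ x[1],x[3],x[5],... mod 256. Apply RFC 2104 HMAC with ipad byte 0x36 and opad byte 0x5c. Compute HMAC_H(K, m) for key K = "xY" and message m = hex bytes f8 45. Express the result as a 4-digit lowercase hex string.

0bf2

Key "xY" = 78 59 is 2 bytes ≤ B = 7; zero-pad to 7 bytes: K' = 78 59 00 00 00 00 00.
K' ⊕ ipad = 4e 6f 36 36 36 36 36.  K' ⊕ opad = 24 05 5c 5c 5c 5c 5c.
Inner input = (K'⊕ipad) ∥ m = 4e 6f 36 36 36 36 36 ∥ f8 45.
Inner hash: even-index sum = 309 mod 256 = 53; odd-index sum = 467 mod 256 = 211 → 35 d3.
Outer input = (K'⊕opad) ∥ inner = 24 05 5c 5c 5c 5c 5c ∥ 35 d3.
Outer hash (tag): even-index sum = 523 mod 256 = 11; odd-index sum = 242 mod 256 = 242 → 0b f2.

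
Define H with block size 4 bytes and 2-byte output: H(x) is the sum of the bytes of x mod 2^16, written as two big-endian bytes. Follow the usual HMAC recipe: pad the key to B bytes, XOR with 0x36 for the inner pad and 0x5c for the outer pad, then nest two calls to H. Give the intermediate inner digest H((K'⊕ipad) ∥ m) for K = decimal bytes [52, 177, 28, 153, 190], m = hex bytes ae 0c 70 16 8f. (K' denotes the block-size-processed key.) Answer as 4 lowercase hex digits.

Key decimal bytes [52, 177, 28, 153, 190] = 34 b1 1c 99 be is 5 bytes > B = 4, so hash it first: H(key) = 02 58, then zero-pad to 4 bytes: K' = 02 58 00 00.
K' ⊕ ipad = 34 6e 36 36.
Inner input = 34 6e 36 36 ∥ ae 0c 70 16 8f.
Inner hash: sum = 52+110+54+54+174+12+112+22+143 = 733 → 02 dd.

02dd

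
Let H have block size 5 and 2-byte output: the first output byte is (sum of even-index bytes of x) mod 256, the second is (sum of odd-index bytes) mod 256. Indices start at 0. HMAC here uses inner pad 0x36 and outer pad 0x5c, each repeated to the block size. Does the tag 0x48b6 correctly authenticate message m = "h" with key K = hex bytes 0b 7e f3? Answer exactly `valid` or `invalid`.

Key hex bytes 0b 7e f3 is 3 bytes ≤ B = 5; zero-pad to 5 bytes: K' = 0b 7e f3 00 00.
K' ⊕ ipad = 3d 48 c5 36 36; K' ⊕ opad = 57 22 af 5c 5c.
Inner hash: even-index sum = 312 mod 256 = 56; odd-index sum = 230 mod 256 = 230 → 38 e6.
Outer hash (recomputed tag): even-index sum = 584 mod 256 = 72; odd-index sum = 182 mod 256 = 182 → 48 b6.
Recomputed tag = 48b6; claimed = 48b6 → match.

valid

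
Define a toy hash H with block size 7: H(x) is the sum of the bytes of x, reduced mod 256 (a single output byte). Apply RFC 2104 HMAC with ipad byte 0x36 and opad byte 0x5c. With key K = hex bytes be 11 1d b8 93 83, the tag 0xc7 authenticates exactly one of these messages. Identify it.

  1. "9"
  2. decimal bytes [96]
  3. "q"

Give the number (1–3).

Key hex bytes be 11 1d b8 93 83 is 6 bytes ≤ B = 7; zero-pad to 7 bytes: K' = be 11 1d b8 93 83 00.
K' ⊕ ipad = 88 27 2b 8e a5 b5 36; K' ⊕ opad = e2 4d 41 e4 cf df 5c.
m1: inner = H(88 27 2b 8e a5 b5 36 39) = 31; tag = H(e2 4d 41 e4 cf df 5c 31) = 8f
m2: inner = H(88 27 2b 8e a5 b5 36 60) = 58; tag = H(e2 4d 41 e4 cf df 5c 58) = b6
m3: inner = H(88 27 2b 8e a5 b5 36 71) = 69; tag = H(e2 4d 41 e4 cf df 5c 69) = c7 ← matches

3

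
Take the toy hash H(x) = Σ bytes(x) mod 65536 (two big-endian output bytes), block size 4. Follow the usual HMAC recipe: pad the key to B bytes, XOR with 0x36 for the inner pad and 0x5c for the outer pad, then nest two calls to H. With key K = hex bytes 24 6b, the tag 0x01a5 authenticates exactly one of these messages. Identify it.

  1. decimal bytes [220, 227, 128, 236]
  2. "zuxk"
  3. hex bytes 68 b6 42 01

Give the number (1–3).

3

Key hex bytes 24 6b is 2 bytes ≤ B = 4; zero-pad to 4 bytes: K' = 24 6b 00 00.
K' ⊕ ipad = 12 5d 36 36; K' ⊕ opad = 78 37 5c 5c.
m1: inner = H(12 5d 36 36 dc e3 80 ec) = 04 06; tag = H(78 37 5c 5c 04 06) = 0171
m2: inner = H(12 5d 36 36 7a 75 78 6b) = 02 ad; tag = H(78 37 5c 5c 02 ad) = 0216
m3: inner = H(12 5d 36 36 68 b6 42 01) = 02 3c; tag = H(78 37 5c 5c 02 3c) = 01a5 ← matches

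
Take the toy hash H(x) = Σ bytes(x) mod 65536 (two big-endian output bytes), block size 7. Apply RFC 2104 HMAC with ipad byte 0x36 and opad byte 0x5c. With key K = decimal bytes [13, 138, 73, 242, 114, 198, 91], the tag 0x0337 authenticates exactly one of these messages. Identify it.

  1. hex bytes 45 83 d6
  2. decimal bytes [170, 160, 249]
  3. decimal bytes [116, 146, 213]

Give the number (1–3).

1

Key decimal bytes [13, 138, 73, 242, 114, 198, 91] = 0d 8a 49 f2 72 c6 5b is exactly B = 7 bytes: K' = 0d 8a 49 f2 72 c6 5b.
K' ⊕ ipad = 3b bc 7f c4 44 f0 6d; K' ⊕ opad = 51 d6 15 ae 2e 9a 07.
m1: inner = H(3b bc 7f c4 44 f0 6d 45 83 d6) = 05 79; tag = H(51 d6 15 ae 2e 9a 07 05 79) = 0337 ← matches
m2: inner = H(3b bc 7f c4 44 f0 6d aa a0 f9) = 06 1e; tag = H(51 d6 15 ae 2e 9a 07 06 1e) = 02dd
m3: inner = H(3b bc 7f c4 44 f0 6d 74 92 d5) = 05 b6; tag = H(51 d6 15 ae 2e 9a 07 05 b6) = 0374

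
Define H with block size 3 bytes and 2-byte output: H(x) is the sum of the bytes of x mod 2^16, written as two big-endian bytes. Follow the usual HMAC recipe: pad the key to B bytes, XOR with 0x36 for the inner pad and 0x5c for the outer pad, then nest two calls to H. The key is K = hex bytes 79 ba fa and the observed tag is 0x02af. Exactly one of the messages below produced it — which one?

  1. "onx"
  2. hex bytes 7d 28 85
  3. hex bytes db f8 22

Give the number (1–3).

Key hex bytes 79 ba fa is exactly B = 3 bytes: K' = 79 ba fa.
K' ⊕ ipad = 4f 8c cc; K' ⊕ opad = 25 e6 a6.
m1: inner = H(4f 8c cc 6f 6e 78) = 02 fc; tag = H(25 e6 a6 02 fc) = 02af ← matches
m2: inner = H(4f 8c cc 7d 28 85) = 02 d1; tag = H(25 e6 a6 02 d1) = 0284
m3: inner = H(4f 8c cc db f8 22) = 03 9c; tag = H(25 e6 a6 03 9c) = 0250

1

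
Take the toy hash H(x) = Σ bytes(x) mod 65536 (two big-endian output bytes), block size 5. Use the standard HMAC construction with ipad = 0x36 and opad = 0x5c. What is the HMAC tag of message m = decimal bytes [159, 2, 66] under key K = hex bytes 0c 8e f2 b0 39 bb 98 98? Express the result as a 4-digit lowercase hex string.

Key hex bytes 0c 8e f2 b0 39 bb 98 98 is 8 bytes > B = 5, so hash it first: H(key) = 04 60, then zero-pad to 5 bytes: K' = 04 60 00 00 00.
K' ⊕ ipad = 32 56 36 36 36.  K' ⊕ opad = 58 3c 5c 5c 5c.
Inner input = (K'⊕ipad) ∥ m = 32 56 36 36 36 ∥ 9f 02 42.
Inner hash: sum = 50+86+54+54+54+159+2+66 = 525 → 02 0d.
Outer input = (K'⊕opad) ∥ inner = 58 3c 5c 5c 5c ∥ 02 0d.
Outer hash (tag): sum = 88+60+92+92+92+2+13 = 439 → 01 b7.

01b7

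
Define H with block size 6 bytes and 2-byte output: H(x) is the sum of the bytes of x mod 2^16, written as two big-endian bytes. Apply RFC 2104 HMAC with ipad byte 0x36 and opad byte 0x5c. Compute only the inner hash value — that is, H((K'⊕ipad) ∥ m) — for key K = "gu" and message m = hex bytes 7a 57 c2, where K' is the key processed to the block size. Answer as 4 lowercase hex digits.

Key "gu" = 67 75 is 2 bytes ≤ B = 6; zero-pad to 6 bytes: K' = 67 75 00 00 00 00.
K' ⊕ ipad = 51 43 36 36 36 36.
Inner input = 51 43 36 36 36 36 ∥ 7a 57 c2.
Inner hash: sum = 81+67+54+54+54+54+122+87+194 = 767 → 02 ff.

02ff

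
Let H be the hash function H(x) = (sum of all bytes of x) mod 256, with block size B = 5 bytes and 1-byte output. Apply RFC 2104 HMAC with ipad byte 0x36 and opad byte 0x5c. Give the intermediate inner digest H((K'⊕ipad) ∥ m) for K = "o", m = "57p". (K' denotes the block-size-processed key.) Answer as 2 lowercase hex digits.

Key "o" = 6f is 1 byte ≤ B = 5; zero-pad to 5 bytes: K' = 6f 00 00 00 00.
K' ⊕ ipad = 59 36 36 36 36.
Inner input = 59 36 36 36 36 ∥ 35 37 70.
Inner hash: sum = 89+54+54+54+54+53+55+112 = 525; mod 256 = 13 → 0d.

0d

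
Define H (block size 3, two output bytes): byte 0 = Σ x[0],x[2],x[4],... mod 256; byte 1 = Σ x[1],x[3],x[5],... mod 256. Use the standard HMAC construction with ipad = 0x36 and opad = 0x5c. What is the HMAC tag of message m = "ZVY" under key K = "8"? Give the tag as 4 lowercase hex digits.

a9f6

Key "8" = 38 is 1 byte ≤ B = 3; zero-pad to 3 bytes: K' = 38 00 00.
K' ⊕ ipad = 0e 36 36.  K' ⊕ opad = 64 5c 5c.
Inner input = (K'⊕ipad) ∥ m = 0e 36 36 ∥ 5a 56 59.
Inner hash: even-index sum = 154 mod 256 = 154; odd-index sum = 233 mod 256 = 233 → 9a e9.
Outer input = (K'⊕opad) ∥ inner = 64 5c 5c ∥ 9a e9.
Outer hash (tag): even-index sum = 425 mod 256 = 169; odd-index sum = 246 mod 256 = 246 → a9 f6.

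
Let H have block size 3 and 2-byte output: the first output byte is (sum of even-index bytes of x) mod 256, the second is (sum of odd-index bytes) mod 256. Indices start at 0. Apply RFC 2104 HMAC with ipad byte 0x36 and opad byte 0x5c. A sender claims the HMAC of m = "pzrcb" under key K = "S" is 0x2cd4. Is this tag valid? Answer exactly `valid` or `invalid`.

invalid

Key "S" = 53 is 1 byte ≤ B = 3; zero-pad to 3 bytes: K' = 53 00 00.
K' ⊕ ipad = 65 36 36; K' ⊕ opad = 0f 5c 5c.
Inner hash: even-index sum = 376 mod 256 = 120; odd-index sum = 378 mod 256 = 122 → 78 7a.
Outer hash (recomputed tag): even-index sum = 229 mod 256 = 229; odd-index sum = 212 mod 256 = 212 → e5 d4.
Recomputed tag = e5d4; claimed = 2cd4 → mismatch.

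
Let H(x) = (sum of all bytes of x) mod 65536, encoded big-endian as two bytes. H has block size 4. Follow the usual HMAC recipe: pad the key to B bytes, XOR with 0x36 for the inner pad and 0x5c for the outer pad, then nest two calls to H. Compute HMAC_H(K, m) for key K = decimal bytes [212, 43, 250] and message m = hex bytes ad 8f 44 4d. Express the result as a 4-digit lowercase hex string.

Key decimal bytes [212, 43, 250] = d4 2b fa is 3 bytes ≤ B = 4; zero-pad to 4 bytes: K' = d4 2b fa 00.
K' ⊕ ipad = e2 1d cc 36.  K' ⊕ opad = 88 77 a6 5c.
Inner input = (K'⊕ipad) ∥ m = e2 1d cc 36 ∥ ad 8f 44 4d.
Inner hash: sum = 226+29+204+54+173+143+68+77 = 974 → 03 ce.
Outer input = (K'⊕opad) ∥ inner = 88 77 a6 5c ∥ 03 ce.
Outer hash (tag): sum = 136+119+166+92+3+206 = 722 → 02 d2.

02d2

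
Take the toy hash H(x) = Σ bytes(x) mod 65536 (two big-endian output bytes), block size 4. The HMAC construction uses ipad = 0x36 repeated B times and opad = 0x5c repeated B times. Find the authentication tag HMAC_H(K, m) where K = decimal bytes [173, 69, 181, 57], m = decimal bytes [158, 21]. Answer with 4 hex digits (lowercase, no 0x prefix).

02ad

Key decimal bytes [173, 69, 181, 57] = ad 45 b5 39 is exactly B = 4 bytes: K' = ad 45 b5 39.
K' ⊕ ipad = 9b 73 83 0f.  K' ⊕ opad = f1 19 e9 65.
Inner input = (K'⊕ipad) ∥ m = 9b 73 83 0f ∥ 9e 15.
Inner hash: sum = 155+115+131+15+158+21 = 595 → 02 53.
Outer input = (K'⊕opad) ∥ inner = f1 19 e9 65 ∥ 02 53.
Outer hash (tag): sum = 241+25+233+101+2+83 = 685 → 02 ad.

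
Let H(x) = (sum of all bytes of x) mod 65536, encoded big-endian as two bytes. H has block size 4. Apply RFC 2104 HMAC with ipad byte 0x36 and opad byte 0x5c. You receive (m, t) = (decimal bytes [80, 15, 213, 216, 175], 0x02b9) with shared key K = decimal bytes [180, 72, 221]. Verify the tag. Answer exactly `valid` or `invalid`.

Key decimal bytes [180, 72, 221] = b4 48 dd is 3 bytes ≤ B = 4; zero-pad to 4 bytes: K' = b4 48 dd 00.
K' ⊕ ipad = 82 7e eb 36; K' ⊕ opad = e8 14 81 5c.
Inner hash: sum = 130+126+235+54+80+15+213+216+175 = 1244 → 04 dc.
Outer hash (recomputed tag): sum = 232+20+129+92+4+220 = 697 → 02 b9.
Recomputed tag = 02b9; claimed = 02b9 → match.

valid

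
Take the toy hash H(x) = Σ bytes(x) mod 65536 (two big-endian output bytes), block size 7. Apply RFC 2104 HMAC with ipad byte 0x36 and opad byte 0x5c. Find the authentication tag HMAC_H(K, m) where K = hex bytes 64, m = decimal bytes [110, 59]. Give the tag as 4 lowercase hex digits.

02a1

Key hex bytes 64 is 1 byte ≤ B = 7; zero-pad to 7 bytes: K' = 64 00 00 00 00 00 00.
K' ⊕ ipad = 52 36 36 36 36 36 36.  K' ⊕ opad = 38 5c 5c 5c 5c 5c 5c.
Inner input = (K'⊕ipad) ∥ m = 52 36 36 36 36 36 36 ∥ 6e 3b.
Inner hash: sum = 82+54+54+54+54+54+54+110+59 = 575 → 02 3f.
Outer input = (K'⊕opad) ∥ inner = 38 5c 5c 5c 5c 5c 5c ∥ 02 3f.
Outer hash (tag): sum = 56+92+92+92+92+92+92+2+63 = 673 → 02 a1.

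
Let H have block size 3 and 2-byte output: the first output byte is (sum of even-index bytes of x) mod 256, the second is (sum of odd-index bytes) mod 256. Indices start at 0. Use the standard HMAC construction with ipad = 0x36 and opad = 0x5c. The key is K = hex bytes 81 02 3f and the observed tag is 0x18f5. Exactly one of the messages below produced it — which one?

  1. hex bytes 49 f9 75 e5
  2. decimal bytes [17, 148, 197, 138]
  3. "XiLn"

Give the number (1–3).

3

Key hex bytes 81 02 3f is exactly B = 3 bytes: K' = 81 02 3f.
K' ⊕ ipad = b7 34 09; K' ⊕ opad = dd 5e 63.
m1: inner = H(b7 34 09 49 f9 75 e5) = 9e f2; tag = H(dd 5e 63 9e f2) = 32fc
m2: inner = H(b7 34 09 11 94 c5 8a) = de 0a; tag = H(dd 5e 63 de 0a) = 4a3c
m3: inner = H(b7 34 09 58 69 4c 6e) = 97 d8; tag = H(dd 5e 63 97 d8) = 18f5 ← matches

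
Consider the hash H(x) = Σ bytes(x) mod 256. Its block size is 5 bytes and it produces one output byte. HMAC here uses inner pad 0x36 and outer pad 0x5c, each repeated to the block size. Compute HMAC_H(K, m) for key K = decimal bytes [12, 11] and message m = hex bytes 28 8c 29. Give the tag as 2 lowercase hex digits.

b1

Key decimal bytes [12, 11] = 0c 0b is 2 bytes ≤ B = 5; zero-pad to 5 bytes: K' = 0c 0b 00 00 00.
K' ⊕ ipad = 3a 3d 36 36 36.  K' ⊕ opad = 50 57 5c 5c 5c.
Inner input = (K'⊕ipad) ∥ m = 3a 3d 36 36 36 ∥ 28 8c 29.
Inner hash: sum = 58+61+54+54+54+40+140+41 = 502; mod 256 = 246 → f6.
Outer input = (K'⊕opad) ∥ inner = 50 57 5c 5c 5c ∥ f6.
Outer hash (tag): sum = 80+87+92+92+92+246 = 689; mod 256 = 177 → b1.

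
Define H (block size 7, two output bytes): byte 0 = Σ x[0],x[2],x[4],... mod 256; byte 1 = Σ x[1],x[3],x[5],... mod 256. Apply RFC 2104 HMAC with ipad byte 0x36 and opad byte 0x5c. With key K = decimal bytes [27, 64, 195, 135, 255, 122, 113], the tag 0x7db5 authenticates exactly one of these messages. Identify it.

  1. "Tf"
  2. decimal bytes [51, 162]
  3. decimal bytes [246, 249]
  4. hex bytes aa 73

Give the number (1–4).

1

Key decimal bytes [27, 64, 195, 135, 255, 122, 113] = 1b 40 c3 87 ff 7a 71 is exactly B = 7 bytes: K' = 1b 40 c3 87 ff 7a 71.
K' ⊕ ipad = 2d 76 f5 b1 c9 4c 47; K' ⊕ opad = 47 1c 9f db a3 26 2d.
m1: inner = H(2d 76 f5 b1 c9 4c 47 54 66) = 98 c7; tag = H(47 1c 9f db a3 26 2d 98 c7) = 7db5 ← matches
m2: inner = H(2d 76 f5 b1 c9 4c 47 33 a2) = d4 a6; tag = H(47 1c 9f db a3 26 2d d4 a6) = 5cf1
m3: inner = H(2d 76 f5 b1 c9 4c 47 f6 f9) = 2b 69; tag = H(47 1c 9f db a3 26 2d 2b 69) = 1f48
m4: inner = H(2d 76 f5 b1 c9 4c 47 aa 73) = a5 1d; tag = H(47 1c 9f db a3 26 2d a5 1d) = d3c2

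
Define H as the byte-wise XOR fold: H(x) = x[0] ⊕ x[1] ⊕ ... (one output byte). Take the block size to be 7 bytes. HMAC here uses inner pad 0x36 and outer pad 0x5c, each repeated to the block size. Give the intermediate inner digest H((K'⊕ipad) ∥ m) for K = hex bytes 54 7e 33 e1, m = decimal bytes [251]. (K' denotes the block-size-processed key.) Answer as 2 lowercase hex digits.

35

Key hex bytes 54 7e 33 e1 is 4 bytes ≤ B = 7; zero-pad to 7 bytes: K' = 54 7e 33 e1 00 00 00.
K' ⊕ ipad = 62 48 05 d7 36 36 36.
Inner input = 62 48 05 d7 36 36 36 ∥ fb.
Inner hash: XOR 62⊕48⊕05⊕d7⊕36⊕36⊕36⊕fb = 35.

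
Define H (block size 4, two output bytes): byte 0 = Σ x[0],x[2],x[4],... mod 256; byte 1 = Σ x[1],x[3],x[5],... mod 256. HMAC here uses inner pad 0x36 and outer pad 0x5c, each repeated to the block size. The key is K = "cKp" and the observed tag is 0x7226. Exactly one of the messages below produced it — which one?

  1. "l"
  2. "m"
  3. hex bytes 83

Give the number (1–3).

Key "cKp" = 63 4b 70 is 3 bytes ≤ B = 4; zero-pad to 4 bytes: K' = 63 4b 70 00.
K' ⊕ ipad = 55 7d 46 36; K' ⊕ opad = 3f 17 2c 5c.
m1: inner = H(55 7d 46 36 6c) = 07 b3; tag = H(3f 17 2c 5c 07 b3) = 7226 ← matches
m2: inner = H(55 7d 46 36 6d) = 08 b3; tag = H(3f 17 2c 5c 08 b3) = 7326
m3: inner = H(55 7d 46 36 83) = 1e b3; tag = H(3f 17 2c 5c 1e b3) = 8926

1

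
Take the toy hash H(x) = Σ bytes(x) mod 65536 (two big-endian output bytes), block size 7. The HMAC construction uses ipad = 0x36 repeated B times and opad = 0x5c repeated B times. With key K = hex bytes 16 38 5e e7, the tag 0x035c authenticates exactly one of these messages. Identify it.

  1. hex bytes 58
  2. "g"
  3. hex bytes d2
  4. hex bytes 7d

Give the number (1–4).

3

Key hex bytes 16 38 5e e7 is 4 bytes ≤ B = 7; zero-pad to 7 bytes: K' = 16 38 5e e7 00 00 00.
K' ⊕ ipad = 20 0e 68 d1 36 36 36; K' ⊕ opad = 4a 64 02 bb 5c 5c 5c.
m1: inner = H(20 0e 68 d1 36 36 36 58) = 02 61; tag = H(4a 64 02 bb 5c 5c 5c 02 61) = 02e2
m2: inner = H(20 0e 68 d1 36 36 36 67) = 02 70; tag = H(4a 64 02 bb 5c 5c 5c 02 70) = 02f1
m3: inner = H(20 0e 68 d1 36 36 36 d2) = 02 db; tag = H(4a 64 02 bb 5c 5c 5c 02 db) = 035c ← matches
m4: inner = H(20 0e 68 d1 36 36 36 7d) = 02 86; tag = H(4a 64 02 bb 5c 5c 5c 02 86) = 0307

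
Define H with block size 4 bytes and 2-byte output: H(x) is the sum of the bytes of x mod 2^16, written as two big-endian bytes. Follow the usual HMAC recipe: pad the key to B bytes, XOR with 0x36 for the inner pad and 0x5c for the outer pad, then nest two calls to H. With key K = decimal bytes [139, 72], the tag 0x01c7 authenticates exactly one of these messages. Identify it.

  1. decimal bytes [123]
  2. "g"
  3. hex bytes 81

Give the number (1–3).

Key decimal bytes [139, 72] = 8b 48 is 2 bytes ≤ B = 4; zero-pad to 4 bytes: K' = 8b 48 00 00.
K' ⊕ ipad = bd 7e 36 36; K' ⊕ opad = d7 14 5c 5c.
m1: inner = H(bd 7e 36 36 7b) = 02 22; tag = H(d7 14 5c 5c 02 22) = 01c7 ← matches
m2: inner = H(bd 7e 36 36 67) = 02 0e; tag = H(d7 14 5c 5c 02 0e) = 01b3
m3: inner = H(bd 7e 36 36 81) = 02 28; tag = H(d7 14 5c 5c 02 28) = 01cd

1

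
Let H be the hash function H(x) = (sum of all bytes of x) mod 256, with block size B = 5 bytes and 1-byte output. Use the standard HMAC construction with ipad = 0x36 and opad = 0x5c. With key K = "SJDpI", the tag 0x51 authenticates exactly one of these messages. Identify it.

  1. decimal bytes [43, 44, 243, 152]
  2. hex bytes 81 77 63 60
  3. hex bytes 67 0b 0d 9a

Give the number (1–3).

2

Key "SJDpI" = 53 4a 44 70 49 is exactly B = 5 bytes: K' = 53 4a 44 70 49.
K' ⊕ ipad = 65 7c 72 46 7f; K' ⊕ opad = 0f 16 18 2c 15.
m1: inner = H(65 7c 72 46 7f 2b 2c f3 98) = fa; tag = H(0f 16 18 2c 15 fa) = 78
m2: inner = H(65 7c 72 46 7f 81 77 63 60) = d3; tag = H(0f 16 18 2c 15 d3) = 51 ← matches
m3: inner = H(65 7c 72 46 7f 67 0b 0d 9a) = 31; tag = H(0f 16 18 2c 15 31) = af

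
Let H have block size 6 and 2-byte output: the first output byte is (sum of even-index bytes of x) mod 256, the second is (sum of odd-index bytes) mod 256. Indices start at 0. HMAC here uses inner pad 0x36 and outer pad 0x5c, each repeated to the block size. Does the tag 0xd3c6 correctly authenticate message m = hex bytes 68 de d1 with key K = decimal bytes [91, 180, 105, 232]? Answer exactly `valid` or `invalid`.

invalid

Key decimal bytes [91, 180, 105, 232] = 5b b4 69 e8 is 4 bytes ≤ B = 6; zero-pad to 6 bytes: K' = 5b b4 69 e8 00 00.
K' ⊕ ipad = 6d 82 5f de 36 36; K' ⊕ opad = 07 e8 35 b4 5c 5c.
Inner hash: even-index sum = 571 mod 256 = 59; odd-index sum = 628 mod 256 = 116 → 3b 74.
Outer hash (recomputed tag): even-index sum = 211 mod 256 = 211; odd-index sum = 620 mod 256 = 108 → d3 6c.
Recomputed tag = d36c; claimed = d3c6 → mismatch.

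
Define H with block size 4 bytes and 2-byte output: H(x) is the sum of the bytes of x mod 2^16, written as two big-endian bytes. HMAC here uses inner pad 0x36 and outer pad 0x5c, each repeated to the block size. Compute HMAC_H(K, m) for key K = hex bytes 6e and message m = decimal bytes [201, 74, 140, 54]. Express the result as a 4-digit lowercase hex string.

0217

Key hex bytes 6e is 1 byte ≤ B = 4; zero-pad to 4 bytes: K' = 6e 00 00 00.
K' ⊕ ipad = 58 36 36 36.  K' ⊕ opad = 32 5c 5c 5c.
Inner input = (K'⊕ipad) ∥ m = 58 36 36 36 ∥ c9 4a 8c 36.
Inner hash: sum = 88+54+54+54+201+74+140+54 = 719 → 02 cf.
Outer input = (K'⊕opad) ∥ inner = 32 5c 5c 5c ∥ 02 cf.
Outer hash (tag): sum = 50+92+92+92+2+207 = 535 → 02 17.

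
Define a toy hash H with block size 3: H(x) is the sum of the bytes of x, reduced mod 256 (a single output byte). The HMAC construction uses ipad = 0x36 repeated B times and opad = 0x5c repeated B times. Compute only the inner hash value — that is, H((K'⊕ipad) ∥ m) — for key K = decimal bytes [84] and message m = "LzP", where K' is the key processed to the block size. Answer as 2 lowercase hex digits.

e4

Key decimal bytes [84] = 54 is 1 byte ≤ B = 3; zero-pad to 3 bytes: K' = 54 00 00.
K' ⊕ ipad = 62 36 36.
Inner input = 62 36 36 ∥ 4c 7a 50.
Inner hash: sum = 98+54+54+76+122+80 = 484; mod 256 = 228 → e4.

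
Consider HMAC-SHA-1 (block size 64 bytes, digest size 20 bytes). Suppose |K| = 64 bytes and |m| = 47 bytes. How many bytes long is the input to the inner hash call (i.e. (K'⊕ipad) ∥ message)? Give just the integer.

Key is 64 ≤ 64 bytes, zero-padded: |K'| = 64.
Inner input = (K'⊕ipad) ∥ m → 64 + 47 = 111 bytes.

111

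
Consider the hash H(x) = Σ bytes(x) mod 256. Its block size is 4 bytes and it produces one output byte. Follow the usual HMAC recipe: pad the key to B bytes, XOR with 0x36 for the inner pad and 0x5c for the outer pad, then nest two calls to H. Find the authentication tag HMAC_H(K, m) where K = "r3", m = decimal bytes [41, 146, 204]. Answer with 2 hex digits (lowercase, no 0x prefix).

Key "r3" = 72 33 is 2 bytes ≤ B = 4; zero-pad to 4 bytes: K' = 72 33 00 00.
K' ⊕ ipad = 44 05 36 36.  K' ⊕ opad = 2e 6f 5c 5c.
Inner input = (K'⊕ipad) ∥ m = 44 05 36 36 ∥ 29 92 cc.
Inner hash: sum = 68+5+54+54+41+146+204 = 572; mod 256 = 60 → 3c.
Outer input = (K'⊕opad) ∥ inner = 2e 6f 5c 5c ∥ 3c.
Outer hash (tag): sum = 46+111+92+92+60 = 401; mod 256 = 145 → 91.

91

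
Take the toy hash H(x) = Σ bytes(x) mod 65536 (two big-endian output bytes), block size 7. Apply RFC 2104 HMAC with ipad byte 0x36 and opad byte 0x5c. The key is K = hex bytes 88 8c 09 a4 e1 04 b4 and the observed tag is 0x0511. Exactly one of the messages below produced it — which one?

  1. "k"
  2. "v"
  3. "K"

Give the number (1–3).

Key hex bytes 88 8c 09 a4 e1 04 b4 is exactly B = 7 bytes: K' = 88 8c 09 a4 e1 04 b4.
K' ⊕ ipad = be ba 3f 92 d7 32 82; K' ⊕ opad = d4 d0 55 f8 bd 58 e8.
m1: inner = H(be ba 3f 92 d7 32 82 6b) = 04 3f; tag = H(d4 d0 55 f8 bd 58 e8 04 3f) = 0531
m2: inner = H(be ba 3f 92 d7 32 82 76) = 04 4a; tag = H(d4 d0 55 f8 bd 58 e8 04 4a) = 053c
m3: inner = H(be ba 3f 92 d7 32 82 4b) = 04 1f; tag = H(d4 d0 55 f8 bd 58 e8 04 1f) = 0511 ← matches

3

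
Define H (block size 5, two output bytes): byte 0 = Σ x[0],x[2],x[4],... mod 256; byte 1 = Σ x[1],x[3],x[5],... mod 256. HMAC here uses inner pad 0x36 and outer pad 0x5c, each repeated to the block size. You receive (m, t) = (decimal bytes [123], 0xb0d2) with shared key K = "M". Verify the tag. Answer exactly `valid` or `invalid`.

Key "M" = 4d is 1 byte ≤ B = 5; zero-pad to 5 bytes: K' = 4d 00 00 00 00.
K' ⊕ ipad = 7b 36 36 36 36; K' ⊕ opad = 11 5c 5c 5c 5c.
Inner hash: even-index sum = 231 mod 256 = 231; odd-index sum = 231 mod 256 = 231 → e7 e7.
Outer hash (recomputed tag): even-index sum = 432 mod 256 = 176; odd-index sum = 415 mod 256 = 159 → b0 9f.
Recomputed tag = b09f; claimed = b0d2 → mismatch.

invalid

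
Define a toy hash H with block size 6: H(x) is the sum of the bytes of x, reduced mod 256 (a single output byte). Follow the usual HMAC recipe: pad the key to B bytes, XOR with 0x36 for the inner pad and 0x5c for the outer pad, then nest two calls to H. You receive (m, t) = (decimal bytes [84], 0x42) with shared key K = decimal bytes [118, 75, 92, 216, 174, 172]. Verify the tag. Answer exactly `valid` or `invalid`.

valid

Key decimal bytes [118, 75, 92, 216, 174, 172] = 76 4b 5c d8 ae ac is exactly B = 6 bytes: K' = 76 4b 5c d8 ae ac.
K' ⊕ ipad = 40 7d 6a ee 98 9a; K' ⊕ opad = 2a 17 00 84 f2 f0.
Inner hash: sum = 64+125+106+238+152+154+84 = 923; mod 256 = 155 → 9b.
Outer hash (recomputed tag): sum = 42+23+0+132+242+240+155 = 834; mod 256 = 66 → 42.
Recomputed tag = 42; claimed = 42 → match.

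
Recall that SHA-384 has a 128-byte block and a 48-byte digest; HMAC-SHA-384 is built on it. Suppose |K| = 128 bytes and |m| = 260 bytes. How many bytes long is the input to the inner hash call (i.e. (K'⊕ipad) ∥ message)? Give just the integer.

388

Key is 128 ≤ 128 bytes, zero-padded: |K'| = 128.
Inner input = (K'⊕ipad) ∥ m → 128 + 260 = 388 bytes.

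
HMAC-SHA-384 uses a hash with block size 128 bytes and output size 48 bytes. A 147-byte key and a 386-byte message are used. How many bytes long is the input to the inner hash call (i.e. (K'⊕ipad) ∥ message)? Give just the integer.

514

Key is 147 > 128 bytes, so it is hashed to 48 bytes then zero-padded to 128: |K'| = 128.
Inner input = (K'⊕ipad) ∥ m → 128 + 386 = 514 bytes.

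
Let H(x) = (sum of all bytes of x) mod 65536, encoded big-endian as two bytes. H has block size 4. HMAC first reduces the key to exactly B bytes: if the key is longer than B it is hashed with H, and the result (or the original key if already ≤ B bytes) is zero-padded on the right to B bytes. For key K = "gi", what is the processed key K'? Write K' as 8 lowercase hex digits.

67690000

Key "gi" = 67 69 is 2 bytes ≤ B = 4; zero-pad to 4 bytes: K' = 67 69 00 00.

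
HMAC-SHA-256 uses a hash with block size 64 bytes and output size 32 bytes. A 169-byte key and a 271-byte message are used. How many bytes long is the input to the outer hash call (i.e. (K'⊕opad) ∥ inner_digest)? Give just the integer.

Key is 169 > 64 bytes, so it is hashed to 32 bytes then zero-padded to 64: |K'| = 64.
Outer input = (K'⊕opad) ∥ H(inner) → 64 + 32 = 96 bytes.

96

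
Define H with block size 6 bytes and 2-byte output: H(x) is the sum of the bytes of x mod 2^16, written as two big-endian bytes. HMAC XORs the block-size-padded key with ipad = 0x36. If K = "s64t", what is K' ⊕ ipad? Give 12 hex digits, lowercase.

Key "s64t" = 73 36 34 74 is 4 bytes ≤ B = 6; zero-pad to 6 bytes: K' = 73 36 34 74 00 00.
XOR each byte with 0x36: 73⊕36=45, 36⊕36=00, 34⊕36=02, 74⊕36=42, 00⊕36=36, 00⊕36=36.

450002423636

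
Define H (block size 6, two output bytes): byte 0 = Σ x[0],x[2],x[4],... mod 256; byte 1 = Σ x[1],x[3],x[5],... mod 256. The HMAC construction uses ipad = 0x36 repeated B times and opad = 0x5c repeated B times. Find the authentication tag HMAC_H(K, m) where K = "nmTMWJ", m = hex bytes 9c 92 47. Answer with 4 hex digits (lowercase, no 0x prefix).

Key "nmTMWJ" = 6e 6d 54 4d 57 4a is exactly B = 6 bytes: K' = 6e 6d 54 4d 57 4a.
K' ⊕ ipad = 58 5b 62 7b 61 7c.  K' ⊕ opad = 32 31 08 11 0b 16.
Inner input = (K'⊕ipad) ∥ m = 58 5b 62 7b 61 7c ∥ 9c 92 47.
Inner hash: even-index sum = 510 mod 256 = 254; odd-index sum = 484 mod 256 = 228 → fe e4.
Outer input = (K'⊕opad) ∥ inner = 32 31 08 11 0b 16 ∥ fe e4.
Outer hash (tag): even-index sum = 323 mod 256 = 67; odd-index sum = 316 mod 256 = 60 → 43 3c.

433c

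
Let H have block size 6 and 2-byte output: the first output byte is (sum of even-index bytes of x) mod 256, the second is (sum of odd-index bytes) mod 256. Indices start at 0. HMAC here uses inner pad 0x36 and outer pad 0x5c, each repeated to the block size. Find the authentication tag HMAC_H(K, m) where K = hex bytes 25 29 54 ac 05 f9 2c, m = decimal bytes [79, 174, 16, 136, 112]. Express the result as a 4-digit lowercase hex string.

85e4

Key hex bytes 25 29 54 ac 05 f9 2c is 7 bytes > B = 6, so hash it first: H(key) = aa ce, then zero-pad to 6 bytes: K' = aa ce 00 00 00 00.
K' ⊕ ipad = 9c f8 36 36 36 36.  K' ⊕ opad = f6 92 5c 5c 5c 5c.
Inner input = (K'⊕ipad) ∥ m = 9c f8 36 36 36 36 ∥ 4f ae 10 88 70.
Inner hash: even-index sum = 471 mod 256 = 215; odd-index sum = 666 mod 256 = 154 → d7 9a.
Outer input = (K'⊕opad) ∥ inner = f6 92 5c 5c 5c 5c ∥ d7 9a.
Outer hash (tag): even-index sum = 645 mod 256 = 133; odd-index sum = 484 mod 256 = 228 → 85 e4.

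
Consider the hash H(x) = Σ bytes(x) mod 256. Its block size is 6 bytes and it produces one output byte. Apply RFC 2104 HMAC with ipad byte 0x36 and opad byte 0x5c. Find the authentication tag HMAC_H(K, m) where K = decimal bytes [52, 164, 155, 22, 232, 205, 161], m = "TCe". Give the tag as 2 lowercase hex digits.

Key decimal bytes [52, 164, 155, 22, 232, 205, 161] = 34 a4 9b 16 e8 cd a1 is 7 bytes > B = 6, so hash it first: H(key) = df, then zero-pad to 6 bytes: K' = df 00 00 00 00 00.
K' ⊕ ipad = e9 36 36 36 36 36.  K' ⊕ opad = 83 5c 5c 5c 5c 5c.
Inner input = (K'⊕ipad) ∥ m = e9 36 36 36 36 36 ∥ 54 43 65.
Inner hash: sum = 233+54+54+54+54+54+84+67+101 = 755; mod 256 = 243 → f3.
Outer input = (K'⊕opad) ∥ inner = 83 5c 5c 5c 5c 5c ∥ f3.
Outer hash (tag): sum = 131+92+92+92+92+92+243 = 834; mod 256 = 66 → 42.

42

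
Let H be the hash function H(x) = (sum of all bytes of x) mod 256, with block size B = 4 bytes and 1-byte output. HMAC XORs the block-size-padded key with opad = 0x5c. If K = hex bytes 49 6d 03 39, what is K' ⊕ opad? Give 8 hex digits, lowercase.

15315f65

Key hex bytes 49 6d 03 39 is exactly B = 4 bytes: K' = 49 6d 03 39.
XOR each byte with 0x5c: 49⊕5c=15, 6d⊕5c=31, 03⊕5c=5f, 39⊕5c=65.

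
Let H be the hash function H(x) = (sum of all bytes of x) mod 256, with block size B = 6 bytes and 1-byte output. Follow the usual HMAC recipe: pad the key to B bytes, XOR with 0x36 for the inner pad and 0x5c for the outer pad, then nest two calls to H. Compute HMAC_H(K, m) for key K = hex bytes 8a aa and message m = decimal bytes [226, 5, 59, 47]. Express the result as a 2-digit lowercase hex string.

Key hex bytes 8a aa is 2 bytes ≤ B = 6; zero-pad to 6 bytes: K' = 8a aa 00 00 00 00.
K' ⊕ ipad = bc 9c 36 36 36 36.  K' ⊕ opad = d6 f6 5c 5c 5c 5c.
Inner input = (K'⊕ipad) ∥ m = bc 9c 36 36 36 36 ∥ e2 05 3b 2f.
Inner hash: sum = 188+156+54+54+54+54+226+5+59+47 = 897; mod 256 = 129 → 81.
Outer input = (K'⊕opad) ∥ inner = d6 f6 5c 5c 5c 5c ∥ 81.
Outer hash (tag): sum = 214+246+92+92+92+92+129 = 957; mod 256 = 189 → bd.

bd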